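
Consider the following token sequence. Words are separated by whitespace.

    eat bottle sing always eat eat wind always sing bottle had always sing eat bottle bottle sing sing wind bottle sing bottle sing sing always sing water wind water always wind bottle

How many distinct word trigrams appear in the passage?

29

32 tokens → 30 trigram windows in total.
Repeated trigrams (each contributes count−1 duplicates):
  bottle sing sing: 2
1 duplicate windows → 30 − 1 = 29 distinct.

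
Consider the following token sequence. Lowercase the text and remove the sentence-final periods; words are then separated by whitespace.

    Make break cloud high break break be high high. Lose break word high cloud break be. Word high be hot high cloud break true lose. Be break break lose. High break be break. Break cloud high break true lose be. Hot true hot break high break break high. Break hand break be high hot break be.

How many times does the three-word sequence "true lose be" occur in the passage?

2

Scanning the 54 overlapping trigram windows for "true lose be":
  position 24–26: true lose be
  position 38–40: true lose be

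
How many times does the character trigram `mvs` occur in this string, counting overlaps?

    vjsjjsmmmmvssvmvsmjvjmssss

Sliding a length-3 window over the 26 characters (24 positions):
  position 10–12: mvs
  position 15–17: mvs

2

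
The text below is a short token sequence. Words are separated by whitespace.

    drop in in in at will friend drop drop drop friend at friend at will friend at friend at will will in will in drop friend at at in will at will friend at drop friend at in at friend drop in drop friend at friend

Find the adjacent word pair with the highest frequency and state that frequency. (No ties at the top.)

"friend at", 8 times

Bigram frequencies (highest first):
  friend at: 8
  at will: 4
  drop friend: 4
  at friend: 4
  will friend: 3
  drop in: 2
  … (12 more, each ≤ 2)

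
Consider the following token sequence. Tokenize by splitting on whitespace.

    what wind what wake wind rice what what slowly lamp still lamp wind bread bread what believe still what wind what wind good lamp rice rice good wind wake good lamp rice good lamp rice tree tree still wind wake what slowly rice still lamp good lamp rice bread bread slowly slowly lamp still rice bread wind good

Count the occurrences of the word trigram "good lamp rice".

Scanning the 56 overlapping trigram windows for "good lamp rice":
  position 23–25: good lamp rice
  position 30–32: good lamp rice
  position 33–35: good lamp rice
  position 46–48: good lamp rice

4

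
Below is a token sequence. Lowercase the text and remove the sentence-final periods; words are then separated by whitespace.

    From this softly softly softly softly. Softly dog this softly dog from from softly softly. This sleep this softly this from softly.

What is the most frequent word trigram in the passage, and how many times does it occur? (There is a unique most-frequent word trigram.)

"softly softly softly", 3 times

Trigram frequencies (highest first):
  softly softly softly: 3
  from this softly: 1
  this softly softly: 1
  softly softly dog: 1
  softly dog this: 1
  dog this softly: 1
  … (12 more, each ≤ 1)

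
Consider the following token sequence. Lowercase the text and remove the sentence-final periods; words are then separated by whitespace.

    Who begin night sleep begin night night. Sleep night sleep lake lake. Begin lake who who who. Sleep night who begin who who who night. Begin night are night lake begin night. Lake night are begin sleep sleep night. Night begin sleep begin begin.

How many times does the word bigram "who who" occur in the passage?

4

Scanning the 43 overlapping bigram windows for "who who":
  position 15–16: who who
  position 16–17: who who
  position 22–23: who who
  position 23–24: who who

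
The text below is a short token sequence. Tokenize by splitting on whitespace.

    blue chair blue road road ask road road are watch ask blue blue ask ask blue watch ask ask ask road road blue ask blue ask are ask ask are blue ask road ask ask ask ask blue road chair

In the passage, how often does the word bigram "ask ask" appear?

7

Scanning the 39 overlapping bigram windows for "ask ask":
  position 14–15: ask ask
  position 18–19: ask ask
  position 19–20: ask ask
  position 28–29: ask ask
  position 34–35: ask ask
  position 35–36: ask ask
  position 36–37: ask ask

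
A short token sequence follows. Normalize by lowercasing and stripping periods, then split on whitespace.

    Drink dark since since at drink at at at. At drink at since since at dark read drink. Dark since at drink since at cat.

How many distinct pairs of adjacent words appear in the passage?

25 tokens → 24 bigram windows in total.
Repeated bigrams (each contributes count−1 duplicates):
  since at: 4
  at at: 3
  at drink: 3
  dark since: 2
  drink at: 2
  drink dark: 2
  since since: 2
11 duplicate windows → 24 − 11 = 13 distinct.

13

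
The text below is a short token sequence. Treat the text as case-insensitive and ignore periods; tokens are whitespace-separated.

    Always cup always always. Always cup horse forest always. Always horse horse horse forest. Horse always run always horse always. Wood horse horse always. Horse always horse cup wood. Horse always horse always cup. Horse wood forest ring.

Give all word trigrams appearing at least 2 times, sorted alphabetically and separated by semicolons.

always cup horse; always horse always; horse always horse

Trigram counts meeting the condition (at least 2 times):
  always cup horse: 2
  always horse always: 3
  horse always horse: 3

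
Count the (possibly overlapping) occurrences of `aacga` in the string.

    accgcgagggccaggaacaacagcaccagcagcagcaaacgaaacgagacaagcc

Sliding a length-5 window over the 55 characters (51 positions):
  position 38–42: aacga
  position 43–47: aacga

2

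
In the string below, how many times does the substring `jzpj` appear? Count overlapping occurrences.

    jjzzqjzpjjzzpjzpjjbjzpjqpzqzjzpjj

4

Sliding a length-4 window over the 33 characters (30 positions):
  position 6–9: jzpj
  position 14–17: jzpj
  position 20–23: jzpj
  position 29–32: jzpj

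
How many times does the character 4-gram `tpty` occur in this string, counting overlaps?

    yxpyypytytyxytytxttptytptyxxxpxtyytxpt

2

Sliding a length-4 window over the 38 characters (35 positions):
  position 19–22: tpty
  position 23–26: tpty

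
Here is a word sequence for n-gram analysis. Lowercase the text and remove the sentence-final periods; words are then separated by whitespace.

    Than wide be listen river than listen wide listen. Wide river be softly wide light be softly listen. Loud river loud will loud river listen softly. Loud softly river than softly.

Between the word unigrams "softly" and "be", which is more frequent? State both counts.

"softly" (5 vs 3)

"softly": 5 occurrences
"be": 3 occurrences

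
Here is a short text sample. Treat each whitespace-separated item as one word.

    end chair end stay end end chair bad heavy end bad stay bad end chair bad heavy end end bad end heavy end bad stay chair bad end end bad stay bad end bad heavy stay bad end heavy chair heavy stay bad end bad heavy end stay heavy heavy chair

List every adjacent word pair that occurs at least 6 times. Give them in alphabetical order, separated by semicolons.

Bigram counts meeting the condition (at least 6 times):
  bad end: 6
  end bad: 6

bad end; end bad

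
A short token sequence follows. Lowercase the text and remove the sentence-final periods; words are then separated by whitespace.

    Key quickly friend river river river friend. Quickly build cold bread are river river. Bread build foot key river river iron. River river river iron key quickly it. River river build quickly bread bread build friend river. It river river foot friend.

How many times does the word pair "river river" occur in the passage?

8

Scanning the 41 overlapping bigram windows for "river river":
  position 4–5: river river
  position 5–6: river river
  position 13–14: river river
  position 19–20: river river
  position 22–23: river river
  position 23–24: river river
  position 29–30: river river
  position 39–40: river river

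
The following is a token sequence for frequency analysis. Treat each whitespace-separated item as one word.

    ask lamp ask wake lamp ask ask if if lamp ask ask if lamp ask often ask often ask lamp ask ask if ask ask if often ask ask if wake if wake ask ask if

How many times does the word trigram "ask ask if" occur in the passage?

6

Scanning the 34 overlapping trigram windows for "ask ask if":
  position 6–8: ask ask if
  position 11–13: ask ask if
  position 21–23: ask ask if
  position 24–26: ask ask if
  position 28–30: ask ask if
  position 34–36: ask ask if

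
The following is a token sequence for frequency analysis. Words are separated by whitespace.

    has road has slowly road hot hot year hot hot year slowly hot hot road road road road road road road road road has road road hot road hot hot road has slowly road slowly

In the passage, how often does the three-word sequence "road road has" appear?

1

Scanning the 33 overlapping trigram windows for "road road has":
  position 22–24: road road has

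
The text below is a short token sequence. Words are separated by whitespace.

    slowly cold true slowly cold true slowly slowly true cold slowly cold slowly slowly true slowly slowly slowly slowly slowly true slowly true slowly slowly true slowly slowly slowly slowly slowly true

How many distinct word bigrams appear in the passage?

7

32 tokens → 31 bigram windows in total.
Repeated bigrams (each contributes count−1 duplicates):
  slowly slowly: 11
  slowly true: 6
  true slowly: 6
  slowly cold: 3
  cold slowly: 2
  cold true: 2
24 duplicate windows → 31 − 24 = 7 distinct.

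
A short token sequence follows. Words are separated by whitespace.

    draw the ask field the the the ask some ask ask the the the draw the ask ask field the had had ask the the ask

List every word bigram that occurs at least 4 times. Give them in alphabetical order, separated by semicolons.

the ask; the the

Bigram counts meeting the condition (at least 4 times):
  the ask: 4
  the the: 5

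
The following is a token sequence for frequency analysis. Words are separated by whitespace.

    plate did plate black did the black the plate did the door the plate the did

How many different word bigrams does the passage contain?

16 tokens → 15 bigram windows in total.
Repeated bigrams (each contributes count−1 duplicates):
  did the: 2
  plate did: 2
  the plate: 2
3 duplicate windows → 15 − 3 = 12 distinct.

12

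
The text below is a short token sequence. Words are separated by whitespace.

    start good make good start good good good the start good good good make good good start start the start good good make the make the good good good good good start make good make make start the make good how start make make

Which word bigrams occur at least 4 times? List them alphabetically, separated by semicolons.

Bigram counts meeting the condition (at least 4 times):
  good good: 10
  good make: 4
  make good: 4
  start good: 4

good good; good make; make good; start good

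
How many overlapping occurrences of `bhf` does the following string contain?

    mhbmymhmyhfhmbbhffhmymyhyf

Sliding a length-3 window over the 26 characters (24 positions):
  position 15–17: bhf

1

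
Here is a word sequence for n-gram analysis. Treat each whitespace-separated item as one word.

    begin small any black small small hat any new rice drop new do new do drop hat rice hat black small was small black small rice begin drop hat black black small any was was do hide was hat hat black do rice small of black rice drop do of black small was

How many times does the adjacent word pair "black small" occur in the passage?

5

Scanning the 52 overlapping bigram windows for "black small":
  position 4–5: black small
  position 20–21: black small
  position 24–25: black small
  position 31–32: black small
  position 51–52: black small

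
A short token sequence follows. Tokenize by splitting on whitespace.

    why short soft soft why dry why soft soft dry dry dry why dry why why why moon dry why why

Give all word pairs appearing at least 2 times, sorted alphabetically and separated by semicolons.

dry dry; dry why; soft soft; why dry; why why

Bigram counts meeting the condition (at least 2 times):
  dry dry: 2
  dry why: 4
  soft soft: 2
  why dry: 2
  why why: 3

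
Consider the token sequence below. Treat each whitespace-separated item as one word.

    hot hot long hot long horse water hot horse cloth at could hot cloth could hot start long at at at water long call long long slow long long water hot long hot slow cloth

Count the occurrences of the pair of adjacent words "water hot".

Scanning the 34 overlapping bigram windows for "water hot":
  position 7–8: water hot
  position 30–31: water hot

2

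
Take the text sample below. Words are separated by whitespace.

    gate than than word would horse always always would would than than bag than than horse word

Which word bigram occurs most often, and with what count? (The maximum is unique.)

"than than", 3 times

Bigram frequencies (highest first):
  than than: 3
  gate than: 1
  than word: 1
  word would: 1
  would horse: 1
  horse always: 1
  … (8 more, each ≤ 1)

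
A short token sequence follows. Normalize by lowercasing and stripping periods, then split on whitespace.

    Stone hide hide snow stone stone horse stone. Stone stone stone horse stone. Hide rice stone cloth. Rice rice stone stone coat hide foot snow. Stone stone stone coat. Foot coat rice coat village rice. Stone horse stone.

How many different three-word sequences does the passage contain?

29

38 tokens → 36 trigram windows in total.
Repeated trigrams (each contributes count−1 duplicates):
  stone horse stone: 3
  stone stone stone: 3
  snow stone stone: 2
  stone stone coat: 2
  stone stone horse: 2
7 duplicate windows → 36 − 7 = 29 distinct.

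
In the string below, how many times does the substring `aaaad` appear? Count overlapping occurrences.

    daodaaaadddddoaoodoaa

1

Sliding a length-5 window over the 21 characters (17 positions):
  position 5–9: aaaad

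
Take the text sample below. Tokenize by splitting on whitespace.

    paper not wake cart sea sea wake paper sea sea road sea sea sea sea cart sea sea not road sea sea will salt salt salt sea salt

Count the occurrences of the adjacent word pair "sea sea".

Scanning the 27 overlapping bigram windows for "sea sea":
  position 5–6: sea sea
  position 9–10: sea sea
  position 12–13: sea sea
  position 13–14: sea sea
  position 14–15: sea sea
  position 17–18: sea sea
  position 21–22: sea sea

7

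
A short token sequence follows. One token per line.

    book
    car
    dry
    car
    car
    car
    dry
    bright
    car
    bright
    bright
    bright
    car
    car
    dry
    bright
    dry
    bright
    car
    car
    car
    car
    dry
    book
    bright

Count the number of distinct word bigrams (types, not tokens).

11

25 tokens → 24 bigram windows in total.
Repeated bigrams (each contributes count−1 duplicates):
  car car: 6
  car dry: 4
  bright car: 3
  dry bright: 3
  bright bright: 2
13 duplicate windows → 24 − 13 = 11 distinct.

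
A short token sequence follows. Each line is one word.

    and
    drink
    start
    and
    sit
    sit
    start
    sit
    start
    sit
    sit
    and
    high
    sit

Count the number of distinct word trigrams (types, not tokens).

14 tokens → 12 trigram windows in total.
Repeated trigrams (each contributes count−1 duplicates):
  sit start sit: 2
1 duplicate windows → 12 − 1 = 11 distinct.

11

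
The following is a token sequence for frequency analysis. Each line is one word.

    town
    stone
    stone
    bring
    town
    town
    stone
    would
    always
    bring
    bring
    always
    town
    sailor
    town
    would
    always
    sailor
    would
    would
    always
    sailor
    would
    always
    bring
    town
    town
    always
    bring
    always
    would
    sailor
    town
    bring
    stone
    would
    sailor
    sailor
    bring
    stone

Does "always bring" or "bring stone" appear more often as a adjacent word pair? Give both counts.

"always bring" (3 vs 2)

"always bring": 3 occurrences
"bring stone": 2 occurrences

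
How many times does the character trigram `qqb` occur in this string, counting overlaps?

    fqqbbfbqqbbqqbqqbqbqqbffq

5

Sliding a length-3 window over the 25 characters (23 positions):
  position 2–4: qqb
  position 8–10: qqb
  position 12–14: qqb
  position 15–17: qqb
  position 20–22: qqb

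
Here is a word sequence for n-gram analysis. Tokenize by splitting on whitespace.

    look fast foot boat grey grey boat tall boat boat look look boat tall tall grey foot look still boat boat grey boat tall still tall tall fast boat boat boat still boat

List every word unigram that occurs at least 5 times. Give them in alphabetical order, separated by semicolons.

boat; tall

Unigram counts meeting the condition (at least 5 times):
  boat: 12
  tall: 6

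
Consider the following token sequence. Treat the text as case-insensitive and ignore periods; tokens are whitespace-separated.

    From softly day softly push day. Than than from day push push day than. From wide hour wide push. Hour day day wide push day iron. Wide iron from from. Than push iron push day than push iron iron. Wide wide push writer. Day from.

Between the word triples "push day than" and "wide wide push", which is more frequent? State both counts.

"push day than" (3 vs 1)

"push day than": 3 occurrences
"wide wide push": 1 occurrence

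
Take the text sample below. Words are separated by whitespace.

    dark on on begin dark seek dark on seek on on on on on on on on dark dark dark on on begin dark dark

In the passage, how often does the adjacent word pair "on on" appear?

Scanning the 24 overlapping bigram windows for "on on":
  position 2–3: on on
  position 10–11: on on
  position 11–12: on on
  position 12–13: on on
  position 13–14: on on
  position 14–15: on on
  position 15–16: on on
  position 16–17: on on
  position 21–22: on on

9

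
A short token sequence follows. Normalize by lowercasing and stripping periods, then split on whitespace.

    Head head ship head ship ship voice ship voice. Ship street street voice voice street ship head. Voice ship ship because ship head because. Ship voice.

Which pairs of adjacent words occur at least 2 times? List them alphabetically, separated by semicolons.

because ship; head ship; ship head; ship ship; ship voice; voice ship

Bigram counts meeting the condition (at least 2 times):
  because ship: 2
  head ship: 2
  ship head: 3
  ship ship: 2
  ship voice: 3
  voice ship: 3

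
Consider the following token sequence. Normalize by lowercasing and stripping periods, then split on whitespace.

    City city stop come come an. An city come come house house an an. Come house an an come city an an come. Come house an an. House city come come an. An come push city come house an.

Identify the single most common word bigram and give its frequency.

Bigram frequencies (highest first):
  an an: 6
  come come: 4
  come house: 4
  house an: 4
  an come: 4
  city come: 3
  … (12 more, each ≤ 2)

"an an", 6 times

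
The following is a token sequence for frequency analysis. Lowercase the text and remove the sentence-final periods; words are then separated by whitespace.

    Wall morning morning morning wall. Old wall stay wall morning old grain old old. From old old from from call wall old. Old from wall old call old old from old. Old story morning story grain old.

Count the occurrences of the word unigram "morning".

Scanning the 37 tokens for "morning":
  position 2: morning
  position 3: morning
  position 4: morning
  position 10: morning
  position 34: morning

5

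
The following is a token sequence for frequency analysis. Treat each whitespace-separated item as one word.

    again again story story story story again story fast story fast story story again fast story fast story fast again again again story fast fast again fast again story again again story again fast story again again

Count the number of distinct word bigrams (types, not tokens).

37 tokens → 36 bigram windows in total.
Repeated bigrams (each contributes count−1 duplicates):
  again again: 5
  again story: 5
  fast story: 5
  story again: 5
  story fast: 5
  story story: 4
  again fast: 3
  fast again: 3
27 duplicate windows → 36 − 27 = 9 distinct.

9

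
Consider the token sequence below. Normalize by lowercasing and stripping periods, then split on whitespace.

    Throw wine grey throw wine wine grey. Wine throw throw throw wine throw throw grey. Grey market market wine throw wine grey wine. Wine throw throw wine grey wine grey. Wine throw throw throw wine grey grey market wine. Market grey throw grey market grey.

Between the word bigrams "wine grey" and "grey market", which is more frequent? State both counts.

"wine grey" (6 vs 3)

"wine grey": 6 occurrences
"grey market": 3 occurrences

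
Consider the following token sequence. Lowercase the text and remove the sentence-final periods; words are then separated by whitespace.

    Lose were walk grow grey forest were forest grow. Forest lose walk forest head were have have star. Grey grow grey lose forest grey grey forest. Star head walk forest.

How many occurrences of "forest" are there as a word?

7

Scanning the 30 tokens for "forest":
  position 6: forest
  position 8: forest
  position 10: forest
  position 13: forest
  position 23: forest
  position 26: forest
  position 30: forest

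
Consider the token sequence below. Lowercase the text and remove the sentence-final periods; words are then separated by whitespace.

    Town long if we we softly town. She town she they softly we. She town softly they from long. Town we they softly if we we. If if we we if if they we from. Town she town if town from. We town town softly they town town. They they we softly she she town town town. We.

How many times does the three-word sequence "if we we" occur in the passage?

3

Scanning the 56 overlapping trigram windows for "if we we":
  position 3–5: if we we
  position 24–26: if we we
  position 28–30: if we we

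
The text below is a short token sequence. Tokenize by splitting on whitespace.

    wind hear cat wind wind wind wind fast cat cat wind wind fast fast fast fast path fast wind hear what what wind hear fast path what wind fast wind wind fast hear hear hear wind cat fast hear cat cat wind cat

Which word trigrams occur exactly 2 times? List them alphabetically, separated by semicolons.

cat cat wind; cat wind wind; fast fast fast; wind wind wind

Trigram counts meeting the condition (exactly 2 times):
  cat cat wind: 2
  cat wind wind: 2
  fast fast fast: 2
  wind wind wind: 2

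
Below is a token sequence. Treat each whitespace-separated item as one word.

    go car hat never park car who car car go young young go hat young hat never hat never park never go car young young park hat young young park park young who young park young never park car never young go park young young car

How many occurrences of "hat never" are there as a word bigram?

Scanning the 45 overlapping bigram windows for "hat never":
  position 3–4: hat never
  position 16–17: hat never
  position 18–19: hat never

3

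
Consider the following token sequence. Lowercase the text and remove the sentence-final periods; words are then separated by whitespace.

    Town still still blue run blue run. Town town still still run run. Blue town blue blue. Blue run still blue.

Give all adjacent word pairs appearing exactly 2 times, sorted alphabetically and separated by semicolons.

Bigram counts meeting the condition (exactly 2 times):
  blue blue: 2
  run blue: 2
  still blue: 2
  still still: 2
  town still: 2

blue blue; run blue; still blue; still still; town still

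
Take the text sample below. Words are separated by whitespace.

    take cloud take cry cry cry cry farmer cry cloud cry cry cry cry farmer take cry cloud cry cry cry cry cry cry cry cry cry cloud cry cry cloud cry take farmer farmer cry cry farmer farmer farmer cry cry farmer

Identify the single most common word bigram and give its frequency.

Bigram frequencies (highest first):
  cry cry: 17
  cry farmer: 4
  cry cloud: 4
  cloud cry: 4
  farmer cry: 3
  farmer farmer: 3
  … (6 more, each ≤ 2)

"cry cry", 17 times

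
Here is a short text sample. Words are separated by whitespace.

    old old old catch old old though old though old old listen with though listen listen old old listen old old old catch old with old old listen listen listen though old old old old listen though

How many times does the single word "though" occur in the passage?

Scanning the 37 tokens for "though":
  position 7: though
  position 9: though
  position 14: though
  position 31: though
  position 37: though

5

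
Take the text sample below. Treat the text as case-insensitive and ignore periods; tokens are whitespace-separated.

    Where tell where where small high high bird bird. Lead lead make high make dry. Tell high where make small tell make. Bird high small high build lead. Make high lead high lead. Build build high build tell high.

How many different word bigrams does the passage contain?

32

39 tokens → 38 bigram windows in total.
Repeated bigrams (each contributes count−1 duplicates):
  high build: 2
  high lead: 2
  lead make: 2
  make high: 2
  small high: 2
  tell high: 2
6 duplicate windows → 38 − 6 = 32 distinct.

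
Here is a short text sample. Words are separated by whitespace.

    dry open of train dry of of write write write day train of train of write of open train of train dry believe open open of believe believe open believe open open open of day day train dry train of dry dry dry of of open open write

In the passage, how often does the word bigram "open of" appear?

Scanning the 47 overlapping bigram windows for "open of":
  position 2–3: open of
  position 25–26: open of
  position 33–34: open of

3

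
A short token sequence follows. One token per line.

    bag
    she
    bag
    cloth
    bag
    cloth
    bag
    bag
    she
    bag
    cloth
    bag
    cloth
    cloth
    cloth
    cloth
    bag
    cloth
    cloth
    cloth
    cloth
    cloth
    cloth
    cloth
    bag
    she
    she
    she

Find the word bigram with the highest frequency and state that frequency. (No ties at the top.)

"cloth cloth", 9 times

Bigram frequencies (highest first):
  cloth cloth: 9
  bag cloth: 5
  cloth bag: 5
  bag she: 3
  she bag: 2
  she she: 2
  … (1 more, each ≤ 1)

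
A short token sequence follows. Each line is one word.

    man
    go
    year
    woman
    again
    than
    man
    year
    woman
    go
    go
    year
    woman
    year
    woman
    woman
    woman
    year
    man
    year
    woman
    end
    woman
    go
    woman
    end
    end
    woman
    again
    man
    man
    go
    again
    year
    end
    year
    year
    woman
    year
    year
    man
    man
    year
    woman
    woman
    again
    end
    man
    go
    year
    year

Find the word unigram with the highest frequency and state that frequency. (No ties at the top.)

Unigram frequencies (highest first):
  year: 14
  woman: 13
  man: 8
  go: 6
  end: 5
  again: 4
  … (1 more, each ≤ 1)

"year", 14 times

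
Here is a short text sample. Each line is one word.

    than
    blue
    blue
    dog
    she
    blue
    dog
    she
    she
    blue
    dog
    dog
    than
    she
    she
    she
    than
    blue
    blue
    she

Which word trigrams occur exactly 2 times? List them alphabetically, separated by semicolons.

Trigram counts meeting the condition (exactly 2 times):
  blue dog she: 2
  she blue dog: 2
  than blue blue: 2

blue dog she; she blue dog; than blue blue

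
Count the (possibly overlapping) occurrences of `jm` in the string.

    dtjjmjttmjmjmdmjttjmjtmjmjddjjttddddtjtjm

Sliding a length-2 window over the 41 characters (40 positions):
  position 4–5: jm
  position 10–11: jm
  position 12–13: jm
  position 19–20: jm
  position 24–25: jm
  position 40–41: jm

6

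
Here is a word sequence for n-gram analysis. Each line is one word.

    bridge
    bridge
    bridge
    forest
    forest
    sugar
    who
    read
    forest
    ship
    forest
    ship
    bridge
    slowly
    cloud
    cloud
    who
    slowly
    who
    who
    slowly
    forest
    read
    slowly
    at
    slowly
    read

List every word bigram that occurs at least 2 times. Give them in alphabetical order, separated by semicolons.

bridge bridge; forest ship; who slowly

Bigram counts meeting the condition (at least 2 times):
  bridge bridge: 2
  forest ship: 2
  who slowly: 2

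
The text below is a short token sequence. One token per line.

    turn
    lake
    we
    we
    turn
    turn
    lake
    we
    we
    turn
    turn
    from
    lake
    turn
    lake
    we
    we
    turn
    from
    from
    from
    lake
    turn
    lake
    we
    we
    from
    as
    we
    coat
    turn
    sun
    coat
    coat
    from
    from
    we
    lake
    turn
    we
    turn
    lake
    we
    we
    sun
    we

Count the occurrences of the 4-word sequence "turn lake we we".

Scanning the 43 overlapping 4-gram windows for "turn lake we we":
  position 1–4: turn lake we we
  position 6–9: turn lake we we
  position 14–17: turn lake we we
  position 23–26: turn lake we we
  position 41–44: turn lake we we

5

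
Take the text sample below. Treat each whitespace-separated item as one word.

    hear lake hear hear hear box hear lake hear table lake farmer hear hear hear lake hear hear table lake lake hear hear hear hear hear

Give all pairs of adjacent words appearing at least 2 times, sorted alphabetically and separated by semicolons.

Bigram counts meeting the condition (at least 2 times):
  hear hear: 9
  hear lake: 3
  hear table: 2
  lake hear: 4
  table lake: 2

hear hear; hear lake; hear table; lake hear; table lake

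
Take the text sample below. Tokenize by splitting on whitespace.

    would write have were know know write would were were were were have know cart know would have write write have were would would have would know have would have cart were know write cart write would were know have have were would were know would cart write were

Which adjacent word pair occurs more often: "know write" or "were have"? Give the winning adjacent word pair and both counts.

"know write": 2 occurrences
"were have": 1 occurrence

"know write" (2 vs 1)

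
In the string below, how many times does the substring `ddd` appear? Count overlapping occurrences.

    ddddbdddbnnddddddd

8

Sliding a length-3 window over the 18 characters (16 positions):
  position 1–3: ddd
  position 2–4: ddd
  position 6–8: ddd
  position 12–14: ddd
  position 13–15: ddd
  position 14–16: ddd
  position 15–17: ddd
  position 16–18: ddd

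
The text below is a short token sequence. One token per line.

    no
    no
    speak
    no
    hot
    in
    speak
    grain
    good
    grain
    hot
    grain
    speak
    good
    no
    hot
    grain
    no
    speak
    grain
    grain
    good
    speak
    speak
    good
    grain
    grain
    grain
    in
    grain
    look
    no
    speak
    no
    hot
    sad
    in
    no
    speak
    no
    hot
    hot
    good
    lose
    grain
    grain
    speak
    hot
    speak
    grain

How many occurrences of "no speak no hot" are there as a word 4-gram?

3

Scanning the 47 overlapping 4-gram windows for "no speak no hot":
  position 2–5: no speak no hot
  position 32–35: no speak no hot
  position 38–41: no speak no hot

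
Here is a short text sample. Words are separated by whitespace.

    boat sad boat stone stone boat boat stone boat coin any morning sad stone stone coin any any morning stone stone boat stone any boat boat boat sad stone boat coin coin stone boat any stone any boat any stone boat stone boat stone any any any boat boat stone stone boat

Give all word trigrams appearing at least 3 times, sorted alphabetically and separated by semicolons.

stone boat stone; stone stone boat

Trigram counts meeting the condition (at least 3 times):
  stone boat stone: 3
  stone stone boat: 3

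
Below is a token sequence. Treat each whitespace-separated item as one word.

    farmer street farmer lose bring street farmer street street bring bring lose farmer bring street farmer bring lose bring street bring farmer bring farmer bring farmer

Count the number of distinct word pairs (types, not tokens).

12

26 tokens → 25 bigram windows in total.
Repeated bigrams (each contributes count−1 duplicates):
  farmer bring: 4
  bring farmer: 3
  bring street: 3
  street farmer: 3
  bring lose: 2
  farmer street: 2
  lose bring: 2
  street bring: 2
13 duplicate windows → 25 − 13 = 12 distinct.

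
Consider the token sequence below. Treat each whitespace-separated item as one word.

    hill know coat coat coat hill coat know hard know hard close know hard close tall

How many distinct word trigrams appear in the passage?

16 tokens → 14 trigram windows in total.
Repeated trigrams (each contributes count−1 duplicates):
  know hard close: 2
1 duplicate windows → 14 − 1 = 13 distinct.

13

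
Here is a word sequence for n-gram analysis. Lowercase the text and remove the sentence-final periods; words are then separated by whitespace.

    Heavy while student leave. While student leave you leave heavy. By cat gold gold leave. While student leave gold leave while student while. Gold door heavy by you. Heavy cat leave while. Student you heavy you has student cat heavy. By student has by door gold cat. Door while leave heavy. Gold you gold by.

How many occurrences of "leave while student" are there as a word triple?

4

Scanning the 53 overlapping trigram windows for "leave while student":
  position 4–6: leave while student
  position 15–17: leave while student
  position 20–22: leave while student
  position 31–33: leave while student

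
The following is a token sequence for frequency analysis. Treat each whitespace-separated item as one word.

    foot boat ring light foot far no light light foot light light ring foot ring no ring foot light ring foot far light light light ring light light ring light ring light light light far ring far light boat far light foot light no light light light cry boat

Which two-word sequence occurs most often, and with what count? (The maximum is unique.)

"light light", 9 times

Bigram frequencies (highest first):
  light light: 9
  light ring: 5
  ring light: 4
  light foot: 3
  foot light: 3
  ring foot: 3
  … (17 more, each ≤ 3)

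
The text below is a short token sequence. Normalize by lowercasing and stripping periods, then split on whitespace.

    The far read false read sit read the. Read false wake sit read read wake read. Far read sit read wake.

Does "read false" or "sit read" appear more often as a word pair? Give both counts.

"read false": 2 occurrences
"sit read": 3 occurrences

"sit read" (3 vs 2)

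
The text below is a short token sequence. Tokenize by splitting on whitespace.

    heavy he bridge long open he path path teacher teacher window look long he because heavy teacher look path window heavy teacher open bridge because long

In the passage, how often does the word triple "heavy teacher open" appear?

1

Scanning the 24 overlapping trigram windows for "heavy teacher open":
  position 21–23: heavy teacher open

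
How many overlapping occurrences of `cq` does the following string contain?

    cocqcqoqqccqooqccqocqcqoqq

6

Sliding a length-2 window over the 26 characters (25 positions):
  position 3–4: cq
  position 5–6: cq
  position 11–12: cq
  position 17–18: cq
  position 20–21: cq
  position 22–23: cq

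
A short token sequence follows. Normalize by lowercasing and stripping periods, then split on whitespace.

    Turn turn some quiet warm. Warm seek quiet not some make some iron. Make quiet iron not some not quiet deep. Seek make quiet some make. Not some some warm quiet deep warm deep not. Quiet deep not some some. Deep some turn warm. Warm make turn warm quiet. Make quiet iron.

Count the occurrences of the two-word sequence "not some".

Scanning the 51 overlapping bigram windows for "not some":
  position 9–10: not some
  position 17–18: not some
  position 27–28: not some
  position 38–39: not some

4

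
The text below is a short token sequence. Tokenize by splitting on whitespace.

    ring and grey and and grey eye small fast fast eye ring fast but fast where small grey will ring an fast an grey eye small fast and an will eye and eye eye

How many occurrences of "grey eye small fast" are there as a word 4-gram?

Scanning the 31 overlapping 4-gram windows for "grey eye small fast":
  position 6–9: grey eye small fast
  position 24–27: grey eye small fast

2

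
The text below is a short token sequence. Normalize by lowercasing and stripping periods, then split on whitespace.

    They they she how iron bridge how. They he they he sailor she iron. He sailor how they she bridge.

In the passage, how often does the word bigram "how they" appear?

Scanning the 19 overlapping bigram windows for "how they":
  position 7–8: how they
  position 17–18: how they

2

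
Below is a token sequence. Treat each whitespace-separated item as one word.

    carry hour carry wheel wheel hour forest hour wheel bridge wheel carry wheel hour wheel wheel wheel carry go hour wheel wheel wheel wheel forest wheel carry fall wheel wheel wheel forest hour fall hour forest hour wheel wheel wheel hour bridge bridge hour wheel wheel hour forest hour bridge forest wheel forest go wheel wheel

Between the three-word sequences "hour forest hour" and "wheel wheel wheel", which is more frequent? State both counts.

"hour forest hour": 3 occurrences
"wheel wheel wheel": 5 occurrences

"wheel wheel wheel" (5 vs 3)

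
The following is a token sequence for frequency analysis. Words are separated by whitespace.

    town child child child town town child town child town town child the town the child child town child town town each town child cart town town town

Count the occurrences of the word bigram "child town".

Scanning the 27 overlapping bigram windows for "child town":
  position 4–5: child town
  position 7–8: child town
  position 9–10: child town
  position 17–18: child town
  position 19–20: child town

5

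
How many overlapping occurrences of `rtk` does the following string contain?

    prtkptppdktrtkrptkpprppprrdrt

2

Sliding a length-3 window over the 29 characters (27 positions):
  position 2–4: rtk
  position 12–14: rtk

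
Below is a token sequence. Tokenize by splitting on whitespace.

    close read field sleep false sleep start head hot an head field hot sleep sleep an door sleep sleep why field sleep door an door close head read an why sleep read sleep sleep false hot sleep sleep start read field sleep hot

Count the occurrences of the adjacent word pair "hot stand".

0

Scanning the 42 overlapping bigram windows for "hot stand":
  (none found)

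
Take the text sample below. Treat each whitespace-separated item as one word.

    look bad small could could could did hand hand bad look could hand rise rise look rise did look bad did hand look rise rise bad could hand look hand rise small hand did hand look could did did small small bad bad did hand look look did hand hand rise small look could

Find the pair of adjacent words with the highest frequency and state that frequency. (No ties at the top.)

Bigram frequencies (highest first):
  did hand: 5
  hand look: 4
  look could: 3
  hand rise: 3
  look bad: 2
  could could: 2
  … (27 more, each ≤ 2)

"did hand", 5 times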